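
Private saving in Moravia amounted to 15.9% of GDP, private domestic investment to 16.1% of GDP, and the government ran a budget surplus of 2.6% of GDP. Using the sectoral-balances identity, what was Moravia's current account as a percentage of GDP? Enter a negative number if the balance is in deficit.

By the sectoral-balances identity, CA = (S_private - I) + (T - G).
Private balance = 15.9 - 16.1 = -0.2
Government balance (T - G) = 2.6
CA = -0.2 + 2.6 = 2.4

2.4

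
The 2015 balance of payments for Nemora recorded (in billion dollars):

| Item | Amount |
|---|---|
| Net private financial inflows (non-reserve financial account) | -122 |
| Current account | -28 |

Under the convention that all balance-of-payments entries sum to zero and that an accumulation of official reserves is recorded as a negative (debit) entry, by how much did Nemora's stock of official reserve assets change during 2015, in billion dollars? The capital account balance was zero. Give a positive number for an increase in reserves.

Official reserve transactions balance = -((-28) + (-122)) = 150
An accumulation of reserves is recorded as a debit (negative entry), so the change in the stock of reserves is the negative of that balance.
Change in official reserves = -(150) = -150

-150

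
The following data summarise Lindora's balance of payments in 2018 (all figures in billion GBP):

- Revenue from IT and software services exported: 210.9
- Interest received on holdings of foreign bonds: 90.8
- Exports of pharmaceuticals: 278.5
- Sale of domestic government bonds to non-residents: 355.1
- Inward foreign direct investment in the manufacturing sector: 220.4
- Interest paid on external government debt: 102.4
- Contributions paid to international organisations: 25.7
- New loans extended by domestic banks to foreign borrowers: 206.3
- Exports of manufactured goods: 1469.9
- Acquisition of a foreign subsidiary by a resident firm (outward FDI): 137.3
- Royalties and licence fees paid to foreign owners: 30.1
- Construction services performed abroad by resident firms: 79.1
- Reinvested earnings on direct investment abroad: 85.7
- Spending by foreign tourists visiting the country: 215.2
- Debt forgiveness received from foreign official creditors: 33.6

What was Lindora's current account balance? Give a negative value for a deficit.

2271.9

Goods: 1469.9 + 278.5 = 1748.4
Services: 215.2 + 79.1 - 30.1 + 210.9 = 475.1
Primary income: 85.7 - 102.4 + 90.8 = 74.1
Secondary income: -25.7
Current account = 1748.4 + 475.1 + 74.1 + (-25.7) = 2271.9
(Excluded from the current account — financial account: sale of domestic government bonds to non-residents 355.1, inward foreign direct investment in the manufacturing sector 220.4, new loans extended by domestic banks to foreign borrowers 206.3, acquisition of a foreign subsidiary by a resident firm (outward FDI) 137.3; capital account: debt forgiveness received from foreign official creditors 33.6.)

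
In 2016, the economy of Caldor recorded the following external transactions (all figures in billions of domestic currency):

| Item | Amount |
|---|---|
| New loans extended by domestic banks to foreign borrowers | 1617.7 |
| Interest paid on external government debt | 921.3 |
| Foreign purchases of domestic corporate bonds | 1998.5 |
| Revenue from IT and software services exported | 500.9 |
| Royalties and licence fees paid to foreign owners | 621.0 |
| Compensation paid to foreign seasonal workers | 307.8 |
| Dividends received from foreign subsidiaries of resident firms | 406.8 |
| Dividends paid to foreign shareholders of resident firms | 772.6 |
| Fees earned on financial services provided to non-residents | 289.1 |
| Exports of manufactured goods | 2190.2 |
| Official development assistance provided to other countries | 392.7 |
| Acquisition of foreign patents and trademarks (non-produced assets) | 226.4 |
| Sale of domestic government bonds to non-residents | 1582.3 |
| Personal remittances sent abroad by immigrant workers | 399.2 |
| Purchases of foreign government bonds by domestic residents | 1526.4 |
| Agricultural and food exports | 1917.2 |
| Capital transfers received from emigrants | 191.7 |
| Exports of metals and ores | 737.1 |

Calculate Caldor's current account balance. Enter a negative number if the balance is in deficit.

2626.7

Goods: 737.1 + 1917.2 + 2190.2 = 4844.5
Services: -621.0 + 289.1 + 500.9 = 169.0
Primary income: -921.3 + 406.8 - 772.6 - 307.8 = -1594.9
Secondary income: -399.2 - 392.7 = -791.9
Current account = 4844.5 + 169.0 + (-1594.9) + (-791.9) = 2626.7
(Excluded from the current account — financial account: new loans extended by domestic banks to foreign borrowers 1617.7, foreign purchases of domestic corporate bonds 1998.5, sale of domestic government bonds to non-residents 1582.3, purchases of foreign government bonds by domestic residents 1526.4; capital account: acquisition of foreign patents and trademarks (non-produced assets) 226.4, capital transfers received from emigrants 191.7.)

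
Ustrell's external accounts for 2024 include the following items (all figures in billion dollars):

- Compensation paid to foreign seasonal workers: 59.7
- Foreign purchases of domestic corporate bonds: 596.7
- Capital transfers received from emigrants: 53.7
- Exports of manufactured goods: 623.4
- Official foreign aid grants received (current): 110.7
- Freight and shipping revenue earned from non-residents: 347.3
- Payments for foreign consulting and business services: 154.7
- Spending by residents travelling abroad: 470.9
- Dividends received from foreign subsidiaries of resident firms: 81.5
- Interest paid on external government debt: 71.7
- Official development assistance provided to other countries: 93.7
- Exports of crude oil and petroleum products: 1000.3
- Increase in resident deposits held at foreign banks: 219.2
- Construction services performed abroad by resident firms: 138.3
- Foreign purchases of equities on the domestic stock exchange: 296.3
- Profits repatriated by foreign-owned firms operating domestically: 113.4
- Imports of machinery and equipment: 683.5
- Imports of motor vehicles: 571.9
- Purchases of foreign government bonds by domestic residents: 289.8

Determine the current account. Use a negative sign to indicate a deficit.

Goods: 623.4 + 1000.3 - 571.9 - 683.5 = 368.3
Services: -154.7 + 347.3 - 470.9 + 138.3 = -140.0
Primary income: -71.7 - 113.4 - 59.7 + 81.5 = -163.3
Secondary income: -93.7 + 110.7 = 17.0
Current account = 368.3 + (-140.0) + (-163.3) + 17.0 = 82.0
(Excluded from the current account — financial account: foreign purchases of domestic corporate bonds 596.7, increase in resident deposits held at foreign banks 219.2, foreign purchases of equities on the domestic stock exchange 296.3, purchases of foreign government bonds by domestic residents 289.8; capital account: capital transfers received from emigrants 53.7.)

82.0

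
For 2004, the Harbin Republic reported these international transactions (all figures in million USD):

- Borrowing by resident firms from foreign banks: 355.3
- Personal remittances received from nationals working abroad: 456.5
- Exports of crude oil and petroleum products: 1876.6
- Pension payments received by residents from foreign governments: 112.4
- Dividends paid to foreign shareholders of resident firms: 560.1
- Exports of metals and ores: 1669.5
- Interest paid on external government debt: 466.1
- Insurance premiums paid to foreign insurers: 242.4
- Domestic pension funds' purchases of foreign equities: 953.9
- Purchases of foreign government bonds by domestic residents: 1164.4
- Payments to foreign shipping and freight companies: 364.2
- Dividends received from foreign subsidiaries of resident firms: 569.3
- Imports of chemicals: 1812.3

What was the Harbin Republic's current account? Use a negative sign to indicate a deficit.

Goods: -1812.3 + 1669.5 + 1876.6 = 1733.8
Services: -242.4 - 364.2 = -606.6
Primary income: -466.1 + 569.3 - 560.1 = -456.9
Secondary income: 456.5 + 112.4 = 568.9
Current account = 1733.8 + (-606.6) + (-456.9) + 568.9 = 1239.2
(Excluded from the current account — financial account: borrowing by resident firms from foreign banks 355.3, domestic pension funds' purchases of foreign equities 953.9, purchases of foreign government bonds by domestic residents 1164.4.)

1239.2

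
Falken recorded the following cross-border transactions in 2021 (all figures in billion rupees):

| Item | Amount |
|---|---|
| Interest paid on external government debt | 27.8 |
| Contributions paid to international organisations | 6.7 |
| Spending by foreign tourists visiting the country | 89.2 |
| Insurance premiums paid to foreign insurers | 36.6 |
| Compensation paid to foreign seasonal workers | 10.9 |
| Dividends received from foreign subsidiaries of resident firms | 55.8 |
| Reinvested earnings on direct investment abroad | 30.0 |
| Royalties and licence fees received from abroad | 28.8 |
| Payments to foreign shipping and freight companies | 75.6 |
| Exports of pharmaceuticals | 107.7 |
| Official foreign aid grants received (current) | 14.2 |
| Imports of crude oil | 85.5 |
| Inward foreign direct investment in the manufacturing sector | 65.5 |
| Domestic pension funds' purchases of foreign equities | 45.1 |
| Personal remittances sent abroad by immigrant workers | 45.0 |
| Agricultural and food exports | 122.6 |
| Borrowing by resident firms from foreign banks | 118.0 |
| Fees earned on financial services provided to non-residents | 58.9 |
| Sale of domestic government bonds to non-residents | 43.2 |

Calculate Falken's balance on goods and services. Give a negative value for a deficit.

209.5

Goods: 122.6 - 85.5 + 107.7 = 144.8
Services: -75.6 - 36.6 + 28.8 + 89.2 + 58.9 = 64.7
Trade balance = 144.8 + 64.7 = 209.5
(Excluded from the trade balance — primary income: interest paid on external government debt 27.8, compensation paid to foreign seasonal workers 10.9, dividends received from foreign subsidiaries of resident firms 55.8, reinvested earnings on direct investment abroad 30.0; secondary income: contributions paid to international organisations 6.7, official foreign aid grants received (current) 14.2, personal remittances sent abroad by immigrant workers 45.0; financial account: inward foreign direct investment in the manufacturing sector 65.5, domestic pension funds' purchases of foreign equities 45.1, borrowing by resident firms from foreign banks 118.0, sale of domestic government bonds to non-residents 43.2.)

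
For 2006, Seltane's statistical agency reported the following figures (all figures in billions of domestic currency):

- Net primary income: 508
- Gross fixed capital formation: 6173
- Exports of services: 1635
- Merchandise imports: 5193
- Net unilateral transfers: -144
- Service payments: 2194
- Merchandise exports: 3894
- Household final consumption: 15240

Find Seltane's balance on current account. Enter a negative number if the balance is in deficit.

-1494

Goods balance = 3894 - 5193 = -1299
Services balance = 1635 - 2194 = -559
Trade balance (goods + services) = -1299 + (-559) = -1858
Net primary income = 508
Net secondary income = -144
Current account = -1858 + 508 + (-144) = -1494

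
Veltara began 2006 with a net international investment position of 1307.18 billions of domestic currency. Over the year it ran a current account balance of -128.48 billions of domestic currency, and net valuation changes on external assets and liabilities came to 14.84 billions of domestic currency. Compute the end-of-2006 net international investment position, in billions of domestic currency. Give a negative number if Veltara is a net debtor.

Change in NIIP = current account + net valuation change = -128.48 + 14.84 = -113.64
End-of-year NIIP = 1307.18 + (-113.64) = 1193.54

1193.54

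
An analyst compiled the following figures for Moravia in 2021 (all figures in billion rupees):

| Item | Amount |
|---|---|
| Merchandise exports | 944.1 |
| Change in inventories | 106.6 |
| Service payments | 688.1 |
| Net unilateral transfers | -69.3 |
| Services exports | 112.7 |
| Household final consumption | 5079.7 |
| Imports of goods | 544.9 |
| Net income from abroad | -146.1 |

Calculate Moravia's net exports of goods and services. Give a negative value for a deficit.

-176.2

Goods balance = 944.1 - 544.9 = 399.2
Services balance = 112.7 - 688.1 = -575.4
Trade balance (goods + services) = 399.2 + (-575.4) = -176.2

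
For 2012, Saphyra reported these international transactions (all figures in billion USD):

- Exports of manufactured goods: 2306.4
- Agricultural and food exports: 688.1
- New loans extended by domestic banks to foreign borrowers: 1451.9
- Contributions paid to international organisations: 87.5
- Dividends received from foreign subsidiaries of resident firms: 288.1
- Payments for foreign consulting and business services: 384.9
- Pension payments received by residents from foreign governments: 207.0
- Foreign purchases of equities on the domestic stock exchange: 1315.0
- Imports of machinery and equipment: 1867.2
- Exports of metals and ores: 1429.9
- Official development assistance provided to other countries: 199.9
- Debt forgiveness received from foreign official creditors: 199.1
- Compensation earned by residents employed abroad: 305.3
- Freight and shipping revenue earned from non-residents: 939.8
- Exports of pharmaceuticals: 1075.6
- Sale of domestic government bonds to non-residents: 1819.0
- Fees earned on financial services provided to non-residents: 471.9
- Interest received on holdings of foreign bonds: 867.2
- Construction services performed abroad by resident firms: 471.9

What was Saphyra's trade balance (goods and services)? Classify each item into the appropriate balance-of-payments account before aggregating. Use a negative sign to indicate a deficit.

Goods: 1075.6 + 2306.4 + 1429.9 + 688.1 - 1867.2 = 3632.8
Services: 939.8 + 471.9 + 471.9 - 384.9 = 1498.7
Trade balance = 3632.8 + 1498.7 = 5131.5
(Excluded from the trade balance — financial account: new loans extended by domestic banks to foreign borrowers 1451.9, foreign purchases of equities on the domestic stock exchange 1315.0, sale of domestic government bonds to non-residents 1819.0; secondary income: contributions paid to international organisations 87.5, pension payments received by residents from foreign governments 207.0, official development assistance provided to other countries 199.9; primary income: dividends received from foreign subsidiaries of resident firms 288.1, compensation earned by residents employed abroad 305.3, interest received on holdings of foreign bonds 867.2; capital account: debt forgiveness received from foreign official creditors 199.1.)

5131.5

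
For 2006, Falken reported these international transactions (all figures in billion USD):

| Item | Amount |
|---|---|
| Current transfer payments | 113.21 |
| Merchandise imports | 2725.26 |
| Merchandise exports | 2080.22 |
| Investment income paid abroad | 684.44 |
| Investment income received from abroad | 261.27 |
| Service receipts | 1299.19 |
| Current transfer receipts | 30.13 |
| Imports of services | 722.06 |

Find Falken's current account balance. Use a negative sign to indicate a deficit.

Goods balance = 2080.22 - 2725.26 = -645.04
Services balance = 1299.19 - 722.06 = 577.13
Trade balance (goods + services) = -645.04 + 577.13 = -67.91
Net primary income = 261.27 - 684.44 = -423.17
Net secondary income = 30.13 - 113.21 = -83.08
Current account = -67.91 + (-423.17) + (-83.08) = -574.16

-574.16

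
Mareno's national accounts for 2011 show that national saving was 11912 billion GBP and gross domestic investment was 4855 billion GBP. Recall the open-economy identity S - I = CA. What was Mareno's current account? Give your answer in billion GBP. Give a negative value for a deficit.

CA = S - I = 11912 - 4855 = 7057

7057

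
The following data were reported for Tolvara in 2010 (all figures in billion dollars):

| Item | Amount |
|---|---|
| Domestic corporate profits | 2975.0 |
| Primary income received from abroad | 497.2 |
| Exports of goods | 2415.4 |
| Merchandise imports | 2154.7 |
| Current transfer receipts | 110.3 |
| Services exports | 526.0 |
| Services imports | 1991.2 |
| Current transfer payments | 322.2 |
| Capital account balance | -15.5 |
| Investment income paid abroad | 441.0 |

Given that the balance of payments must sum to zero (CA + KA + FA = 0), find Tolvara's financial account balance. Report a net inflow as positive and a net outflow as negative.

Goods balance = 2415.4 - 2154.7 = 260.7
Services balance = 526.0 - 1991.2 = -1465.2
Trade balance (goods + services) = 260.7 + (-1465.2) = -1204.5
Net primary income = 497.2 - 441.0 = 56.2
Net secondary income = 110.3 - 322.2 = -211.9
Current account = -1204.5 + 56.2 + (-211.9) = -1360.2
Financial account = -(-1360.2 + (-15.5)) = 1375.7

1375.7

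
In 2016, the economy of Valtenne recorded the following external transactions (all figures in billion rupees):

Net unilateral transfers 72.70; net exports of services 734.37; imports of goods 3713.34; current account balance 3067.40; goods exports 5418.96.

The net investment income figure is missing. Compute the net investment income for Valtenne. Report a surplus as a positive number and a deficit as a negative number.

Current account = goods balance + services balance + net primary income + net secondary income
Sum of the known components = 2512.69
Net investment income = CA - (known components) = 3067.40 - 2512.69 = 554.71

554.71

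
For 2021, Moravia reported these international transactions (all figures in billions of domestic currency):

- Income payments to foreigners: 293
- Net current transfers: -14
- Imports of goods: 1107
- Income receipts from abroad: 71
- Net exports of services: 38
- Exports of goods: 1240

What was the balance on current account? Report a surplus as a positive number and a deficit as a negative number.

Goods balance = 1240 - 1107 = 133
Services balance = 38
Trade balance (goods + services) = 133 + 38 = 171
Net primary income = 71 - 293 = -222
Net secondary income = -14
Current account = 171 + (-222) + (-14) = -65

-65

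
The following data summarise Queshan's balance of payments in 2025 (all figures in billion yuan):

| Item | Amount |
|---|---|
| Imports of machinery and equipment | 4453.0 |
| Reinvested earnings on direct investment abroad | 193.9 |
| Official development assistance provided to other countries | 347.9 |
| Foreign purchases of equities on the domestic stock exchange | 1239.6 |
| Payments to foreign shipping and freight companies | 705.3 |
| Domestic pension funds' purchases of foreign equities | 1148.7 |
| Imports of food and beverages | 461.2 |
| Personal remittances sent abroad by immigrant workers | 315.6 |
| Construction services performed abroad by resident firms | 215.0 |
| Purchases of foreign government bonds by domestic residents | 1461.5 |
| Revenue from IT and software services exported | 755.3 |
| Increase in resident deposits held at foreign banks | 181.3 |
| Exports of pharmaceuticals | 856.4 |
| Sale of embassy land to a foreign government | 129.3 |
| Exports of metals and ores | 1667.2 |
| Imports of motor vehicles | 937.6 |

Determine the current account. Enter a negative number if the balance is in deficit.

-3532.8

Goods: 1667.2 - 4453.0 - 461.2 - 937.6 + 856.4 = -3328.2
Services: 755.3 - 705.3 + 215.0 = 265.0
Primary income: 193.9
Secondary income: -315.6 - 347.9 = -663.5
Current account = (-3328.2) + 265.0 + 193.9 + (-663.5) = -3532.8
(Excluded from the current account — financial account: foreign purchases of equities on the domestic stock exchange 1239.6, domestic pension funds' purchases of foreign equities 1148.7, purchases of foreign government bonds by domestic residents 1461.5, increase in resident deposits held at foreign banks 181.3; capital account: sale of embassy land to a foreign government 129.3.)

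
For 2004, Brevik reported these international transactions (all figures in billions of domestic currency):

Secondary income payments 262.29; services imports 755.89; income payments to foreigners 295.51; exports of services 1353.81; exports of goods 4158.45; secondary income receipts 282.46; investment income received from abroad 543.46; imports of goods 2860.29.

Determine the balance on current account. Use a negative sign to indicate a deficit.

2164.20

Goods balance = 4158.45 - 2860.29 = 1298.16
Services balance = 1353.81 - 755.89 = 597.92
Trade balance (goods + services) = 1298.16 + 597.92 = 1896.08
Net primary income = 543.46 - 295.51 = 247.95
Net secondary income = 282.46 - 262.29 = 20.17
Current account = 1896.08 + 247.95 + 20.17 = 2164.20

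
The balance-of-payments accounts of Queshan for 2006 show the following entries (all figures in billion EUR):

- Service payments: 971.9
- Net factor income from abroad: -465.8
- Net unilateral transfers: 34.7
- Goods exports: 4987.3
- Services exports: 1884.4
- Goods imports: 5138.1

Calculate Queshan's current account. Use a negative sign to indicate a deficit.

Goods balance = 4987.3 - 5138.1 = -150.8
Services balance = 1884.4 - 971.9 = 912.5
Trade balance (goods + services) = -150.8 + 912.5 = 761.7
Net primary income = -465.8
Net secondary income = 34.7
Current account = 761.7 + (-465.8) + 34.7 = 330.6

330.6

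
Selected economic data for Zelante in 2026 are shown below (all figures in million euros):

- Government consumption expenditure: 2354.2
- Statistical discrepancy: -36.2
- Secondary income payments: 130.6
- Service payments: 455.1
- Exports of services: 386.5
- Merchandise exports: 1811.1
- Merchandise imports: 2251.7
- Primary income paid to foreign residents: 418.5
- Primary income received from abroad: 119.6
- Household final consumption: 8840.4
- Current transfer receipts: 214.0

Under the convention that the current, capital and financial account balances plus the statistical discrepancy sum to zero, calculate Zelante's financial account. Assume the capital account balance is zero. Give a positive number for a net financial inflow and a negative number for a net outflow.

760.9

Goods balance = 1811.1 - 2251.7 = -440.6
Services balance = 386.5 - 455.1 = -68.6
Trade balance (goods + services) = -440.6 + (-68.6) = -509.2
Net primary income = 119.6 - 418.5 = -298.9
Net secondary income = 214.0 - 130.6 = 83.4
Current account = -509.2 + (-298.9) + 83.4 = -724.7
Financial account = -(-724.7 + (-36.2)) = 760.9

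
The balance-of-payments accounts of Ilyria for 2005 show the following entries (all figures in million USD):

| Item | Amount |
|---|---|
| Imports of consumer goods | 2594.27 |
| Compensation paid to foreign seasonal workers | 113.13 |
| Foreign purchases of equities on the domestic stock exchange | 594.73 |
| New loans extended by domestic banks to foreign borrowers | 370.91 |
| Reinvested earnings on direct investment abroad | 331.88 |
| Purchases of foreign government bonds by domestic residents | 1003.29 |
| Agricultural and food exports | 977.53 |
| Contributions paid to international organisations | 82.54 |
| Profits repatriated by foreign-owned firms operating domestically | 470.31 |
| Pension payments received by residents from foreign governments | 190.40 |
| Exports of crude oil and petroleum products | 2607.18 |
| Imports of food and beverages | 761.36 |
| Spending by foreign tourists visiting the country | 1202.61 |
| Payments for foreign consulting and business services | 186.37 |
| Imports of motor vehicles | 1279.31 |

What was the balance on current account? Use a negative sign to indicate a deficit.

-177.69

Goods: -761.36 + 2607.18 - 1279.31 - 2594.27 + 977.53 = -1050.23
Services: -186.37 + 1202.61 = 1016.24
Primary income: 331.88 - 470.31 - 113.13 = -251.56
Secondary income: -82.54 + 190.40 = 107.86
Current account = (-1050.23) + 1016.24 + (-251.56) + 107.86 = -177.69
(Excluded from the current account — financial account: foreign purchases of equities on the domestic stock exchange 594.73, new loans extended by domestic banks to foreign borrowers 370.91, purchases of foreign government bonds by domestic residents 1003.29.)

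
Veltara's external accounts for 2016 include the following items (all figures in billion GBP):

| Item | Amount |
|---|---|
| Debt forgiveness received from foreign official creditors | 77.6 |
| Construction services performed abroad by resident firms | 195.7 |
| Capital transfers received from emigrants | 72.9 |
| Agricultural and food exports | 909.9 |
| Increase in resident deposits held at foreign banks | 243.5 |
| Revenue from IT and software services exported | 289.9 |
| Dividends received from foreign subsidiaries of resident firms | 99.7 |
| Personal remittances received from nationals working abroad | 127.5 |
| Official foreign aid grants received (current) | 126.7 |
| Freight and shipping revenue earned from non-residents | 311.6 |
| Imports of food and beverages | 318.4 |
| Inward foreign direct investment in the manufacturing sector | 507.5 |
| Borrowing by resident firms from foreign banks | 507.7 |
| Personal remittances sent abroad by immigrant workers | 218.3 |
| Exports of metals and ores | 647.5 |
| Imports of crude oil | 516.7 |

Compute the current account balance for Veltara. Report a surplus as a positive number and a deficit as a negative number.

1655.1

Goods: 909.9 + 647.5 - 516.7 - 318.4 = 722.3
Services: 289.9 + 195.7 + 311.6 = 797.2
Primary income: 99.7
Secondary income: 126.7 - 218.3 + 127.5 = 35.9
Current account = 722.3 + 797.2 + 99.7 + 35.9 = 1655.1
(Excluded from the current account — capital account: debt forgiveness received from foreign official creditors 77.6, capital transfers received from emigrants 72.9; financial account: increase in resident deposits held at foreign banks 243.5, inward foreign direct investment in the manufacturing sector 507.5, borrowing by resident firms from foreign banks 507.7.)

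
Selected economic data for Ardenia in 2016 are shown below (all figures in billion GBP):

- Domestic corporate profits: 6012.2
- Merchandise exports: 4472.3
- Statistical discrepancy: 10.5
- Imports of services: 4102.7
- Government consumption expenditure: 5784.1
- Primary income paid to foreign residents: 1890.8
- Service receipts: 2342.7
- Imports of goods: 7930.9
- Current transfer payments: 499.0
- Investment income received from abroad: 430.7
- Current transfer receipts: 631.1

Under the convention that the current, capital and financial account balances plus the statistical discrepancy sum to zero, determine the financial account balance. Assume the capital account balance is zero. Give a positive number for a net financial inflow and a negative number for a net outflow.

6536.1

Goods balance = 4472.3 - 7930.9 = -3458.6
Services balance = 2342.7 - 4102.7 = -1760.0
Trade balance (goods + services) = -3458.6 + (-1760.0) = -5218.6
Net primary income = 430.7 - 1890.8 = -1460.1
Net secondary income = 631.1 - 499.0 = 132.1
Current account = -5218.6 + (-1460.1) + 132.1 = -6546.6
Financial account = -(-6546.6 + 10.5) = 6536.1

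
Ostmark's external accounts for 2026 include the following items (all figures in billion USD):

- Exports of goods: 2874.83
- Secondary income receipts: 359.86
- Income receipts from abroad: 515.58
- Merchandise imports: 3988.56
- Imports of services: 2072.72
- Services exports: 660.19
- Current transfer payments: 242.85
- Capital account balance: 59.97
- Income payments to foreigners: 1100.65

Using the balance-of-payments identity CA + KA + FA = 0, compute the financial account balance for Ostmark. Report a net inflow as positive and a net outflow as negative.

Goods balance = 2874.83 - 3988.56 = -1113.73
Services balance = 660.19 - 2072.72 = -1412.53
Trade balance (goods + services) = -1113.73 + (-1412.53) = -2526.26
Net primary income = 515.58 - 1100.65 = -585.07
Net secondary income = 359.86 - 242.85 = 117.01
Current account = -2526.26 + (-585.07) + 117.01 = -2994.32
Financial account = -(-2994.32 + 59.97) = 2934.35

2934.35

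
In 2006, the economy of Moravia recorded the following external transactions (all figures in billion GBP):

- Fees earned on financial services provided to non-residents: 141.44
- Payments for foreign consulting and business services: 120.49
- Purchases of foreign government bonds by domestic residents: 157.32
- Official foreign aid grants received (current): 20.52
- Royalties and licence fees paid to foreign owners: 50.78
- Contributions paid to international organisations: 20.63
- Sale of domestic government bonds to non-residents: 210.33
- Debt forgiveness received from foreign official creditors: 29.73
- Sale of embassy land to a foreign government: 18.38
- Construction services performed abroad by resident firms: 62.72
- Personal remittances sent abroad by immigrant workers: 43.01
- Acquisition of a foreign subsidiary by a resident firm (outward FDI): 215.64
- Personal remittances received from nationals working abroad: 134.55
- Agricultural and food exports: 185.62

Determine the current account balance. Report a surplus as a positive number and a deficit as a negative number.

309.94

Goods: 185.62
Services: 62.72 - 50.78 + 141.44 - 120.49 = 32.89
Secondary income: 134.55 - 20.63 + 20.52 - 43.01 = 91.43
Current account = 185.62 + 32.89 + 91.43 = 309.94
(Excluded from the current account — financial account: purchases of foreign government bonds by domestic residents 157.32, sale of domestic government bonds to non-residents 210.33, acquisition of a foreign subsidiary by a resident firm (outward FDI) 215.64; capital account: debt forgiveness received from foreign official creditors 29.73, sale of embassy land to a foreign government 18.38.)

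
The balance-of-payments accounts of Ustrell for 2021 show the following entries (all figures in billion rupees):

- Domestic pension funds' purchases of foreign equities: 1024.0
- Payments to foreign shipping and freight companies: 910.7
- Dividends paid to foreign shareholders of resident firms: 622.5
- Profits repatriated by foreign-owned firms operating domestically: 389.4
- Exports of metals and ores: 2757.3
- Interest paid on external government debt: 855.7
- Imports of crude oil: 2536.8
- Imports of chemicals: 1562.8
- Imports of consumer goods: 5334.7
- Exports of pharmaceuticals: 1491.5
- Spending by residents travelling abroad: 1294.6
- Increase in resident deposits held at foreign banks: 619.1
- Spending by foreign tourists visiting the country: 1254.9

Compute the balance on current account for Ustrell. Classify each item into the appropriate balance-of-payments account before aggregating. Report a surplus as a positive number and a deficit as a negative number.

-8003.5

Goods: 1491.5 - 2536.8 - 1562.8 - 5334.7 + 2757.3 = -5185.5
Services: 1254.9 - 1294.6 - 910.7 = -950.4
Primary income: -389.4 - 622.5 - 855.7 = -1867.6
Current account = (-5185.5) + (-950.4) + (-1867.6) = -8003.5
(Excluded from the current account — financial account: domestic pension funds' purchases of foreign equities 1024.0, increase in resident deposits held at foreign banks 619.1.)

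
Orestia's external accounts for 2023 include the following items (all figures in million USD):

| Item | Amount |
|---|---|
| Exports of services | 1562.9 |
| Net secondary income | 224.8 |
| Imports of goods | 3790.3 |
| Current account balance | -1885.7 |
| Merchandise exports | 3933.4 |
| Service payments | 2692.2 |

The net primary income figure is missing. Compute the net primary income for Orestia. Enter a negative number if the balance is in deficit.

-1124.3

Current account = goods balance + services balance + net primary income + net secondary income
Sum of the known components = -761.4
Net primary income = CA - (known components) = -1885.7 - (-761.4) = -1124.3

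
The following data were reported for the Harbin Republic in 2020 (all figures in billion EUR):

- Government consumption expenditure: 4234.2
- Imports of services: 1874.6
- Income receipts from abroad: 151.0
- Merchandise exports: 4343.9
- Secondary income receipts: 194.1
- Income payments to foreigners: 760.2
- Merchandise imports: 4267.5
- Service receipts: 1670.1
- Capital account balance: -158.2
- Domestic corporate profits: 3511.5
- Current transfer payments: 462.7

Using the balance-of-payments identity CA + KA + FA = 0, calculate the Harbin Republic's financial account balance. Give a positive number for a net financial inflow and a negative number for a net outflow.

1164.1

Goods balance = 4343.9 - 4267.5 = 76.4
Services balance = 1670.1 - 1874.6 = -204.5
Trade balance (goods + services) = 76.4 + (-204.5) = -128.1
Net primary income = 151.0 - 760.2 = -609.2
Net secondary income = 194.1 - 462.7 = -268.6
Current account = -128.1 + (-609.2) + (-268.6) = -1005.9
Financial account = -(-1005.9 + (-158.2)) = 1164.1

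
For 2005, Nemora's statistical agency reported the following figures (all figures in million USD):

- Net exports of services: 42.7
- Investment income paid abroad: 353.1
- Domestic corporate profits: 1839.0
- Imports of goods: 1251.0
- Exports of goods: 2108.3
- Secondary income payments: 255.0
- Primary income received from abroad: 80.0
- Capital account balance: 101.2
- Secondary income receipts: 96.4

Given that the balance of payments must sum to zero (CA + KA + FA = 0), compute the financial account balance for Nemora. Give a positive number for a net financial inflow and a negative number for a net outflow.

-569.5

Goods balance = 2108.3 - 1251.0 = 857.3
Services balance = 42.7
Trade balance (goods + services) = 857.3 + 42.7 = 900.0
Net primary income = 80.0 - 353.1 = -273.1
Net secondary income = 96.4 - 255.0 = -158.6
Current account = 900.0 + (-273.1) + (-158.6) = 468.3
Financial account = -(468.3 + 101.2) = -569.5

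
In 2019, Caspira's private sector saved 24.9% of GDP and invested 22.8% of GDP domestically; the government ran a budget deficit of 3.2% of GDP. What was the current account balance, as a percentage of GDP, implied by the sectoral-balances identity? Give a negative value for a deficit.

By the sectoral-balances identity, CA = (S_private - I) + (T - G).
Private balance = 24.9 - 22.8 = 2.1
Government balance (T - G) = -3.2
CA = 2.1 + (-3.2) = -1.1

-1.1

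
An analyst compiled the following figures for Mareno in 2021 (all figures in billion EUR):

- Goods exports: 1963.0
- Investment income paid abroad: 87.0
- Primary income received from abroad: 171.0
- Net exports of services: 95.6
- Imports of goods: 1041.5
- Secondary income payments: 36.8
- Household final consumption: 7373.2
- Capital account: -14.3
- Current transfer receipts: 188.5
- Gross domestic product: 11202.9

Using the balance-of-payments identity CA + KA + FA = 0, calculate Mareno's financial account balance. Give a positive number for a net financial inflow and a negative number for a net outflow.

Goods balance = 1963.0 - 1041.5 = 921.5
Services balance = 95.6
Trade balance (goods + services) = 921.5 + 95.6 = 1017.1
Net primary income = 171.0 - 87.0 = 84.0
Net secondary income = 188.5 - 36.8 = 151.7
Current account = 1017.1 + 84.0 + 151.7 = 1252.8
Financial account = -(1252.8 + (-14.3)) = -1238.5

-1238.5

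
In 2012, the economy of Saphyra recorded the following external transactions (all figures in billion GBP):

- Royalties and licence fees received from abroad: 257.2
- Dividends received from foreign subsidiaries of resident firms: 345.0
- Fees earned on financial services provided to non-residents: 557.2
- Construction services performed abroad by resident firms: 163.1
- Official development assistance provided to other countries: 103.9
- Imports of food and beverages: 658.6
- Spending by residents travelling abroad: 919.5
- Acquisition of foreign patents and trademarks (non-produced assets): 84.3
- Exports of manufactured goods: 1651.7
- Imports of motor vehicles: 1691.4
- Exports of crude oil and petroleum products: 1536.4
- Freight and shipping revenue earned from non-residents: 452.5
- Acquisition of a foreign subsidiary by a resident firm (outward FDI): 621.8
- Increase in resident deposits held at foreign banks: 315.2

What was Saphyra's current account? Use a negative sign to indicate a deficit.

1589.7

Goods: 1536.4 - 1691.4 + 1651.7 - 658.6 = 838.1
Services: -919.5 + 163.1 + 452.5 + 557.2 + 257.2 = 510.5
Primary income: 345.0
Secondary income: -103.9
Current account = 838.1 + 510.5 + 345.0 + (-103.9) = 1589.7
(Excluded from the current account — capital account: acquisition of foreign patents and trademarks (non-produced assets) 84.3; financial account: acquisition of a foreign subsidiary by a resident firm (outward FDI) 621.8, increase in resident deposits held at foreign banks 315.2.)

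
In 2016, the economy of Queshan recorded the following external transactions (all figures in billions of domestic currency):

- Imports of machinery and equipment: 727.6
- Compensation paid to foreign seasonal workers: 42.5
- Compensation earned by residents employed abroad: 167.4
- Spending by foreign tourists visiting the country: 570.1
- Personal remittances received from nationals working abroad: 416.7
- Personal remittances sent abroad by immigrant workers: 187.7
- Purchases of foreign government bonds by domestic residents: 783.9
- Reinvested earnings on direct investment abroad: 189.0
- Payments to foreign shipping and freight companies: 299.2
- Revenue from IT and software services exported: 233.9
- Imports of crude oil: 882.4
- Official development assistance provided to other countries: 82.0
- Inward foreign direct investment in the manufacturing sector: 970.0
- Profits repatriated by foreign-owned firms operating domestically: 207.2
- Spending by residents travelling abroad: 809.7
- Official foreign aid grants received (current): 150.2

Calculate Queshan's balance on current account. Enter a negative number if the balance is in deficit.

Goods: -882.4 - 727.6 = -1610.0
Services: -809.7 + 233.9 + 570.1 - 299.2 = -304.9
Primary income: 167.4 - 207.2 - 42.5 + 189.0 = 106.7
Secondary income: -82.0 + 150.2 - 187.7 + 416.7 = 297.2
Current account = (-1610.0) + (-304.9) + 106.7 + 297.2 = -1511.0
(Excluded from the current account — financial account: purchases of foreign government bonds by domestic residents 783.9, inward foreign direct investment in the manufacturing sector 970.0.)

-1511.0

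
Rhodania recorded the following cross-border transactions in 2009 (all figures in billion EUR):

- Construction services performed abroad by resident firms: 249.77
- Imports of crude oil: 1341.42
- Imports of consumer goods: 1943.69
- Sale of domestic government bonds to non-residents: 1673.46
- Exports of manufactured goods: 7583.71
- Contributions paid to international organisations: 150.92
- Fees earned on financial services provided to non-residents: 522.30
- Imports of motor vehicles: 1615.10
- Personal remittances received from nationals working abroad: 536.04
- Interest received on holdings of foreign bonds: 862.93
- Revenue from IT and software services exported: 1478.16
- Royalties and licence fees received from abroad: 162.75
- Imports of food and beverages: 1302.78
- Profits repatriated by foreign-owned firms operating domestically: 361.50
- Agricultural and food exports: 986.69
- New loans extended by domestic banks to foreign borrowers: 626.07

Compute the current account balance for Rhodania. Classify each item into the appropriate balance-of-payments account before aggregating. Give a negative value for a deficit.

5666.94

Goods: 7583.71 - 1943.69 + 986.69 - 1302.78 - 1341.42 - 1615.10 = 2367.41
Services: 249.77 + 522.30 + 162.75 + 1478.16 = 2412.98
Primary income: 862.93 - 361.50 = 501.43
Secondary income: 536.04 - 150.92 = 385.12
Current account = 2367.41 + 2412.98 + 501.43 + 385.12 = 5666.94
(Excluded from the current account — financial account: sale of domestic government bonds to non-residents 1673.46, new loans extended by domestic banks to foreign borrowers 626.07.)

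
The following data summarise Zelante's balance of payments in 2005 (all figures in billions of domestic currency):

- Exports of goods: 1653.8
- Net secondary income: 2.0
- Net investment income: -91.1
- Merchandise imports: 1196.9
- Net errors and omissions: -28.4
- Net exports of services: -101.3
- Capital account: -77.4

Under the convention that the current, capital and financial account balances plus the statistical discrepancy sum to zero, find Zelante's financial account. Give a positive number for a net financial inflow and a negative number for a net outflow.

Goods balance = 1653.8 - 1196.9 = 456.9
Services balance = -101.3
Trade balance (goods + services) = 456.9 + (-101.3) = 355.6
Net primary income = -91.1
Net secondary income = 2.0
Current account = 355.6 + (-91.1) + 2.0 = 266.5
Financial account = -(266.5 + (-77.4) + (-28.4)) = -160.7

-160.7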